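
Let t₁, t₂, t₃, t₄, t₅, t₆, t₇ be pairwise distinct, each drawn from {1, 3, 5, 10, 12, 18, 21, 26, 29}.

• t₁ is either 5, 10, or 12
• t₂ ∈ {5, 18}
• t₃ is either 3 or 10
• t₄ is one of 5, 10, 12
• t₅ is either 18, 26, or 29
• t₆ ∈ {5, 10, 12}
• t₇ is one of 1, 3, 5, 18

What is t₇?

t₁, t₄, t₆ share exactly the 3 values {5, 10, 12}; by pigeonhole those values go to them, so strike 5, 10, 12 from t₂, t₃, t₇.
t₂ has just one choice, so t₂ = 18. Remove 18 from t₅, t₇.
t₃'s domain is down to {3}, so t₃ = 3. So t₇ can't be 3.
So t₇ = 1.

1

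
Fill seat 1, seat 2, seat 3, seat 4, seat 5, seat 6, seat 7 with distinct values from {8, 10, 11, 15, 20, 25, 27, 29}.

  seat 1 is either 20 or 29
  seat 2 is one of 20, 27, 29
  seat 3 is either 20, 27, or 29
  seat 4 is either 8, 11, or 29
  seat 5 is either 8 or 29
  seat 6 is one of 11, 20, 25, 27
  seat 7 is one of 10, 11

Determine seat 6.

Among the 7 variables, 10 fits only seat 7 (and all 7 values in {8, 10, 11, 20, 25, 27, 29} must be used), so seat 7 = 10.
The 6 still-open variables together cover exactly {8, 11, 20, 25, 27, 29} — 6 values for 6 variables — and 25 appears only in seat 6's list, so seat 6 = 25.

25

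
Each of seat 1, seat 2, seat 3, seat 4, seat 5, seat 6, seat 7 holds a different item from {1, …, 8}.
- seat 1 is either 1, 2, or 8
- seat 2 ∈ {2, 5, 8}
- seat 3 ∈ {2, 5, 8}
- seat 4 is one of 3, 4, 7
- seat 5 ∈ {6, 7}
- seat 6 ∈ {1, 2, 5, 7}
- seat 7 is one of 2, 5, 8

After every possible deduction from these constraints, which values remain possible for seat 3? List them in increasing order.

2, 5, 8

seat 2, seat 3, seat 7 share exactly the 3 values {2, 5, 8}; by pigeonhole those values go to them, so strike 2, 5, 8 from seat 1, seat 6.
seat 1's domain is down to {1}, so seat 1 = 1. Strike 1 from seat 6.
seat 6's domain is down to {7}, so seat 6 = 7. Eliminate 7 elsewhere: seat 4, seat 5.
That leaves seat 5 = 6.
No further eliminations apply; seat 3 can still be any of 2, 5, 8.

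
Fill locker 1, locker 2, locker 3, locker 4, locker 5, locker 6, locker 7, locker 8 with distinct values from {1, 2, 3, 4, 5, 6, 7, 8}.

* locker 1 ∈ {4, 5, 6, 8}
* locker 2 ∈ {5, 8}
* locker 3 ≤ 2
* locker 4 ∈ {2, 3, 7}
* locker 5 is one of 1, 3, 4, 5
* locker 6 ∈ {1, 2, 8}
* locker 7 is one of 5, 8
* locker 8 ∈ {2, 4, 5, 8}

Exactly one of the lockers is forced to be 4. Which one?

The 8 variables draw from only 8 values {1, 2, 3, 4, 5, 6, 7, 8}, so each is used; only locker 1 can be 6, hence locker 1 = 6.
The 7 still-open variables draw from only 7 values {1, 2, 3, 4, 5, 7, 8}, so each is used; only locker 4 can be 7, hence locker 4 = 7.
Among the 6 still-open variables, 3 fits only locker 5 (and all 6 values in {1, 2, 3, 4, 5, 8} must be used), so locker 5 = 3.
The 5 still-open variables draw from only 5 values {1, 2, 4, 5, 8}, so each is used; only locker 8 can be 4, hence locker 8 = 4.

locker 8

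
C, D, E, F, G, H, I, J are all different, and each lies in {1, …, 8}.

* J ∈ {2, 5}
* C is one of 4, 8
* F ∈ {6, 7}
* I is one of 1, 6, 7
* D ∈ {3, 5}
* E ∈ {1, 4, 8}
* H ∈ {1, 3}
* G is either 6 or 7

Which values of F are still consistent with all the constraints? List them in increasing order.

The 8 variables draw from only 8 values {1, 2, 3, 4, 5, 6, 7, 8}, so each is used; only J can be 2, hence J = 2.
The 7 still-open variables draw from only 7 values {1, 3, 4, 5, 6, 7, 8}, so each is used; only D can be 5, hence D = 5.
The 6 still-open variables draw from only 6 values {1, 3, 4, 6, 7, 8}, so each is used; only H can be 3, hence H = 3.
The 2 variables F and G are confined to {6, 7}, which locks those values in; drop them from I.
I must be 1 (only option left). So E can't be 1.
No further eliminations apply; F can still be any of 6, 7.

6, 7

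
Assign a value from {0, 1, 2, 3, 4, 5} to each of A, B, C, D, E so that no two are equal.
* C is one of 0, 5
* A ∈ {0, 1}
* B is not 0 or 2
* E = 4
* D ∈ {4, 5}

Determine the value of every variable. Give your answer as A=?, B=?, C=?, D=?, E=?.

A=1, B=3, C=0, D=5, E=4

E must be 4 (only option left). Strike 4 from B, D.
D must be 5 (only option left). Remove 5 from B, C.
C has just one choice, so C = 0. Remove 0 from A.
A has just one choice, so A = 1. So B can't be 1.
B's domain is down to {3}, so B = 3.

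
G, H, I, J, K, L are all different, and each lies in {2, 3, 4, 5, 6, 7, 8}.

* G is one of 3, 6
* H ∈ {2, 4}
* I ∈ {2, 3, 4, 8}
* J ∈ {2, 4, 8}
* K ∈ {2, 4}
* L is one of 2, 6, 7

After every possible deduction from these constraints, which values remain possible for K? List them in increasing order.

2, 4

Among the 6 variables, 7 fits only L (and all 6 values in {2, 3, 4, 6, 7, 8} must be used), so L = 7.
Among the 5 still-open variables, 6 fits only G (and all 5 values in {2, 3, 4, 6, 8} must be used), so G = 6.
Among the 4 still-open variables, 3 fits only I (and all 4 values in {2, 3, 4, 8} must be used), so I = 3.
Among the 3 still-open variables, 8 fits only J (and all 3 values in {2, 4, 8} must be used), so J = 8.
No further eliminations apply; K can still be any of 2, 4.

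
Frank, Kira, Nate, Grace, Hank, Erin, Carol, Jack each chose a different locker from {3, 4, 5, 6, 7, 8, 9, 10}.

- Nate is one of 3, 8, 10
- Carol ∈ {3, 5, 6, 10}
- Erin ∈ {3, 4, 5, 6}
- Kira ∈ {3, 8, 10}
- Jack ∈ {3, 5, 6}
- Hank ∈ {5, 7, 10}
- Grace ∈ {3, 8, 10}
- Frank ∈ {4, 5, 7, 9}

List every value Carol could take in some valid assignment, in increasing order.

5, 6

Among the 8 variables, 9 fits only Frank (and all 8 values in {3, 4, 5, 6, 7, 8, 9, 10} must be used), so Frank = 9.
The 7 still-open variables together cover exactly {3, 4, 5, 6, 7, 8, 10} — 7 values for 7 variables — and 4 appears only in Erin's list, so Erin = 4.
The 6 still-open variables draw from only 6 values {3, 5, 6, 7, 8, 10}, so each is used; only Hank can be 7, hence Hank = 7.
The 3 variables Kira, Nate, Grace are confined to {3, 8, 10}, which locks those values in; drop them from Carol, Jack.
No further eliminations apply; Carol can still be any of 5, 6.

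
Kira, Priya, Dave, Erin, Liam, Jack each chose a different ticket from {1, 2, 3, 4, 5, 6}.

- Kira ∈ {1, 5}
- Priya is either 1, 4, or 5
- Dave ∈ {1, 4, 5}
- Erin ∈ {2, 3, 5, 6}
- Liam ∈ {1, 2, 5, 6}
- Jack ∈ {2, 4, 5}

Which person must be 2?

The 6 variables draw from only 6 values {1, 2, 3, 4, 5, 6}, so each is used; only Erin can be 3, hence Erin = 3.
Among the 5 still-open variables, 6 fits only Liam (and all 5 values in {1, 2, 4, 5, 6} must be used), so Liam = 6.
Among the 4 still-open variables, 2 fits only Jack (and all 4 values in {1, 2, 4, 5} must be used), so Jack = 2.

Jack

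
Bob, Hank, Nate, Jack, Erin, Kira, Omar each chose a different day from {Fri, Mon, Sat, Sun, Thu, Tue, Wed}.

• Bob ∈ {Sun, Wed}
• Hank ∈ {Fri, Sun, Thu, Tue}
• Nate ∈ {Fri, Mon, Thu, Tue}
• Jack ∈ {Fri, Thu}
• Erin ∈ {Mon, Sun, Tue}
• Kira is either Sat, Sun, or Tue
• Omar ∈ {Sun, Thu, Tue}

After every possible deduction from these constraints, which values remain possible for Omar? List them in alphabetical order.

Sun, Thu, Tue

The 7 variables draw from only 7 values {Fri, Mon, Sat, Sun, Thu, Tue, Wed}, so each is used; only Kira can be Sat, hence Kira = Sat.
Among the 6 still-open variables, Wed fits only Bob (and all 6 values in {Fri, Mon, Sun, Thu, Tue, Wed} must be used), so Bob = Wed.
No further eliminations apply; Omar can still be any of Sun, Thu, Tue.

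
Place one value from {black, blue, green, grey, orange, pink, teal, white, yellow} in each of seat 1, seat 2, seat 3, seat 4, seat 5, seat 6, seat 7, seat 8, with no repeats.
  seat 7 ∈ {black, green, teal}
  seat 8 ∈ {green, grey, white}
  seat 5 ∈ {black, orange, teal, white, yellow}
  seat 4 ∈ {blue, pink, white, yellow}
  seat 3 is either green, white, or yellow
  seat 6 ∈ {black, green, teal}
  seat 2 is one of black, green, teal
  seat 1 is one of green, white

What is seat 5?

seat 2, seat 6, seat 7 between them cover only {black, green, teal} — a naked triple. Remove those values from seat 1, seat 3, seat 5, seat 8.
seat 1 has just one choice, so seat 1 = white. Remove white from seat 3, seat 4, seat 5, seat 8.
seat 3's domain is down to {yellow}, so seat 3 = yellow. Strike yellow from seat 4, seat 5.
So seat 5 = orange.

orange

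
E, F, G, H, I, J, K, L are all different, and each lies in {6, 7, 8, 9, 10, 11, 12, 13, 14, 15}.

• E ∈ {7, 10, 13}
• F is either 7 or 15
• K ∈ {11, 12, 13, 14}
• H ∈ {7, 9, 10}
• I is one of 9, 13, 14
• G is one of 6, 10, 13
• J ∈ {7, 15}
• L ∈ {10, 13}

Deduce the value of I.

14

F and J share exactly the 2 values {7, 15}; by pigeonhole those values go to them, so strike 7, 15 from E, H.
The 2 variables E and L are confined to {10, 13}, which locks those values in; drop them from G, H, I, K.
G's domain is down to {6}, so G = 6.
H must be 9 (only option left). So I can't be 9.
So I = 14.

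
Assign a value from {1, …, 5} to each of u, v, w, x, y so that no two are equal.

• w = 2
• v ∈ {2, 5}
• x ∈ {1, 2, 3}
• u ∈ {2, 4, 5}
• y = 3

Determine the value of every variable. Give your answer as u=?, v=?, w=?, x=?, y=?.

w has just one choice, so w = 2. Eliminate 2 elsewhere: u, v, x.
That leaves y = 3. Eliminate 3 elsewhere: x.
v has just one choice, so v = 5. Remove 5 from u.
x's domain is down to {1}, so x = 1.
That leaves u = 4.

u=4, v=5, w=2, x=1, y=3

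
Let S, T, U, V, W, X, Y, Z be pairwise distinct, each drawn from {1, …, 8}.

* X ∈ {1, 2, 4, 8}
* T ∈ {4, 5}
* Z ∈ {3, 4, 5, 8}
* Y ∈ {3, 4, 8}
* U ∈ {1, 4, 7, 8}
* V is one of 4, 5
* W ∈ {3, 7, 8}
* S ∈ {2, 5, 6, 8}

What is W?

7

Among the 8 variables, 6 fits only S (and all 8 values in {1, 2, 3, 4, 5, 6, 7, 8} must be used), so S = 6.
The 7 still-open variables together cover exactly {1, 2, 3, 4, 5, 7, 8} — 7 values for 7 variables — and 2 appears only in X's list, so X = 2.
The 6 still-open variables draw from only 6 values {1, 3, 4, 5, 7, 8}, so each is used; only U can be 1, hence U = 1.
The 5 still-open variables together cover exactly {3, 4, 5, 7, 8} — 5 values for 5 variables — and 7 appears only in W's list, so W = 7.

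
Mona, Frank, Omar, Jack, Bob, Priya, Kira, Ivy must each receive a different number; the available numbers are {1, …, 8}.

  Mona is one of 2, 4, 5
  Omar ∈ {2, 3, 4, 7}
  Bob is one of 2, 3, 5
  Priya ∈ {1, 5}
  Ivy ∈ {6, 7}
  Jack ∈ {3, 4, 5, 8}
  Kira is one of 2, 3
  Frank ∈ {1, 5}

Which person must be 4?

The 8 variables together cover exactly {1, 2, 3, 4, 5, 6, 7, 8} — 8 values for 8 variables — and 6 appears only in Ivy's list, so Ivy = 6.
The 7 still-open variables draw from only 7 values {1, 2, 3, 4, 5, 7, 8}, so each is used; only Omar can be 7, hence Omar = 7.
The 6 still-open variables together cover exactly {1, 2, 3, 4, 5, 8} — 6 values for 6 variables — and 8 appears only in Jack's list, so Jack = 8.
Among the 5 still-open variables, 4 fits only Mona (and all 5 values in {1, 2, 3, 4, 5} must be used), so Mona = 4.

Mona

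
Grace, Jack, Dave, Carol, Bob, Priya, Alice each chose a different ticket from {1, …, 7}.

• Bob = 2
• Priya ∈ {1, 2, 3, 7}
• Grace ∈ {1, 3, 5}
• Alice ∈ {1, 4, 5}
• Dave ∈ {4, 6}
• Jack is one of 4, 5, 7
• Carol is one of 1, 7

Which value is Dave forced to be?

6

Bob must be 2 (only option left). Strike 2 from Priya.
The 6 still-open variables draw from only 6 values {1, 3, 4, 5, 6, 7}, so each is used; only Dave can be 6, hence Dave = 6.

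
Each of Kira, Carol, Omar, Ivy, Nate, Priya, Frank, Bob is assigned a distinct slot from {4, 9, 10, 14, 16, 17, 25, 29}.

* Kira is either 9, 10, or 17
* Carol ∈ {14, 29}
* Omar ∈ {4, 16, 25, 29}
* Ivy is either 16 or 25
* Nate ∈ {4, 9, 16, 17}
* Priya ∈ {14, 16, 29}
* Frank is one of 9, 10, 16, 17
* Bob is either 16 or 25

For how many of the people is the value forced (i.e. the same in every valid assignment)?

Ivy and Bob between them cover only {16, 25} — a naked pair. Remove those values from Omar, Nate, Priya, Frank.
Carol and Priya share exactly the 2 values {14, 29}; by pigeonhole those values go to them, so strike 14, 29 from Omar.
Omar has just one choice, so Omar = 4. Strike 4 from Nate.
Determined: Omar=4. The other people each still have more than one consistent value. That makes 1.

1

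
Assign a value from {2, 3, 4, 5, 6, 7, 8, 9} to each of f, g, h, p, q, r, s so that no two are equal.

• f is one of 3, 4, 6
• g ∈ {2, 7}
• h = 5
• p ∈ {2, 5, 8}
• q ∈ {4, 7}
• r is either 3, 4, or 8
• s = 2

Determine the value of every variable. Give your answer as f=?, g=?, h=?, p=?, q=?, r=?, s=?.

h must be 5 (only option left). So p can't be 5.
s has just one choice, so s = 2. Eliminate 2 elsewhere: g, p.
g's domain is down to {7}, so g = 7. Strike 7 from q.
That leaves p = 8. Remove 8 from r.
q has just one choice, so q = 4. Eliminate 4 elsewhere: f, r.
r must be 3 (only option left). So f can't be 3.
f has just one choice, so f = 6.

f=6, g=7, h=5, p=8, q=4, r=3, s=2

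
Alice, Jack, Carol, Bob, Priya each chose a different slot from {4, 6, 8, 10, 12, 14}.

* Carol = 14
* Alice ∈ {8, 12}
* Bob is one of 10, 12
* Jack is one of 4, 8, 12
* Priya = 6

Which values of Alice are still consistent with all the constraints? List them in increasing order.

8, 12

Carol must be 14 (only option left).
That leaves Priya = 6.
No further eliminations apply; Alice can still be any of 8, 12.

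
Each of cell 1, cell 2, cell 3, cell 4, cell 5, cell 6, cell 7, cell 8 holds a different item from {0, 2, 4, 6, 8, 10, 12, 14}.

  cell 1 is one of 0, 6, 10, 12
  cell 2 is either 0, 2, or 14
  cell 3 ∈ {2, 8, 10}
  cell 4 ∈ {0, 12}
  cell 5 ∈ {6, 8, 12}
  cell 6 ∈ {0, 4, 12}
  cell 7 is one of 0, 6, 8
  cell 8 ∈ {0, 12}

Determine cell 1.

The 8 variables draw from only 8 values {0, 2, 4, 6, 8, 10, 12, 14}, so each is used; only cell 6 can be 4, hence cell 6 = 4.
The 7 still-open variables draw from only 7 values {0, 2, 6, 8, 10, 12, 14}, so each is used; only cell 2 can be 14, hence cell 2 = 14.
The 6 still-open variables together cover exactly {0, 2, 6, 8, 10, 12} — 6 values for 6 variables — and 2 appears only in cell 3's list, so cell 3 = 2.
The 5 still-open variables draw from only 5 values {0, 6, 8, 10, 12}, so each is used; only cell 1 can be 10, hence cell 1 = 10.

10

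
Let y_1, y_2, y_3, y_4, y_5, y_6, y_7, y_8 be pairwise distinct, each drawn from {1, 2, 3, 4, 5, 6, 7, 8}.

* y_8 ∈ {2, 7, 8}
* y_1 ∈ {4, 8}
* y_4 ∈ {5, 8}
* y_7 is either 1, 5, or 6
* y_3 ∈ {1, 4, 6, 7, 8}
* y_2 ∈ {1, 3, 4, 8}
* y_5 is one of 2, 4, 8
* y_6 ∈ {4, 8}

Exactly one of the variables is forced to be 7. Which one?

The 8 variables together cover exactly {1, 2, 3, 4, 5, 6, 7, 8} — 8 values for 8 variables — and 3 appears only in y_2's list, so y_2 = 3.
y_1 and y_6 share exactly the 2 values {4, 8}; by pigeonhole those values go to them, so strike 4, 8 from y_3, y_4, y_5, y_8.
y_4's domain is down to {5}, so y_4 = 5. Remove 5 from y_7.
y_5's domain is down to {2}, so y_5 = 2. Remove 2 from y_8.
So 7 goes to y_8.

y_8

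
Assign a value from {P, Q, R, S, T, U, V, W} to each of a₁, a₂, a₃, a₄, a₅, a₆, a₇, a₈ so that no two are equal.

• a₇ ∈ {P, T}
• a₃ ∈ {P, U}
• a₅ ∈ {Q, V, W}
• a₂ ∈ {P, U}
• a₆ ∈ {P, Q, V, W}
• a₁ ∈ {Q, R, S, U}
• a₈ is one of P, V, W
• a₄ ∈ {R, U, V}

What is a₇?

The 8 variables together cover exactly {P, Q, R, S, T, U, V, W} — 8 values for 8 variables — and S appears only in a₁'s list, so a₁ = S.
The 7 still-open variables draw from only 7 values {P, Q, R, T, U, V, W}, so each is used; only a₄ can be R, hence a₄ = R.
The 6 still-open variables together cover exactly {P, Q, T, U, V, W} — 6 values for 6 variables — and T appears only in a₇'s list, so a₇ = T.

T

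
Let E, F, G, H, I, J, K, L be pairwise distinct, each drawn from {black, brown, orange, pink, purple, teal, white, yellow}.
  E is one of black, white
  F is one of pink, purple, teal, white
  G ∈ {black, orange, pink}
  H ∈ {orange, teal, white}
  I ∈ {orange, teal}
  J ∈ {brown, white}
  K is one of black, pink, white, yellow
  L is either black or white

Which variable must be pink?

G

Among the 8 variables, brown fits only J (and all 8 values in {black, brown, orange, pink, purple, teal, white, yellow} must be used), so J = brown.
Among the 7 still-open variables, purple fits only F (and all 7 values in {black, orange, pink, purple, teal, white, yellow} must be used), so F = purple.
The 6 still-open variables together cover exactly {black, orange, pink, teal, white, yellow} — 6 values for 6 variables — and yellow appears only in K's list, so K = yellow.
Among the 5 still-open variables, pink fits only G (and all 5 values in {black, orange, pink, teal, white} must be used), so G = pink.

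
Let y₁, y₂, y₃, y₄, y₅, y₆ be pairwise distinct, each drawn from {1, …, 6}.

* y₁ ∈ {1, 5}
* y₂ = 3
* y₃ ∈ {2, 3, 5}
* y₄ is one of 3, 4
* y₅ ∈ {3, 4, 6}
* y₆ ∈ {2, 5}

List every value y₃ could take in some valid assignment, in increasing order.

y₂ must be 3 (only option left). Eliminate 3 elsewhere: y₃, y₄, y₅.
y₄ has just one choice, so y₄ = 4. Strike 4 from y₅.
That leaves y₅ = 6.
Among the 3 still-open variables, 1 fits only y₁ (and all 3 values in {1, 2, 5} must be used), so y₁ = 1.
No further eliminations apply; y₃ can still be any of 2, 5.

2, 5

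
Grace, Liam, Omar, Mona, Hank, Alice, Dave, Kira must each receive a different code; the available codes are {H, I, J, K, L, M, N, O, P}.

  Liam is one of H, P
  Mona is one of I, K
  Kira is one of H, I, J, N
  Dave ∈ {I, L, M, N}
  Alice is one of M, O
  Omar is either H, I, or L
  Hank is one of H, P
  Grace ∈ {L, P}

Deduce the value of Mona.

Liam and Hank share exactly the 2 values {H, P}; by pigeonhole those values go to them, so strike H, P from Grace, Omar, Kira.
That leaves Grace = L. So Omar, Dave can't be L.
Omar's domain is down to {I}, so Omar = I. Remove I from Mona, Dave, Kira.
So Mona = K.

K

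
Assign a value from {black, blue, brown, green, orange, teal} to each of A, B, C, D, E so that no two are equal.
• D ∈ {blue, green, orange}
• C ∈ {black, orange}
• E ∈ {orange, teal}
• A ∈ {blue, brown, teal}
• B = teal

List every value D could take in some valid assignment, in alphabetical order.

B has just one choice, so B = teal. Remove teal from A, E.
E has just one choice, so E = orange. So C, D can't be orange.
C has just one choice, so C = black.
No further eliminations apply; D can still be any of blue, green.

blue, green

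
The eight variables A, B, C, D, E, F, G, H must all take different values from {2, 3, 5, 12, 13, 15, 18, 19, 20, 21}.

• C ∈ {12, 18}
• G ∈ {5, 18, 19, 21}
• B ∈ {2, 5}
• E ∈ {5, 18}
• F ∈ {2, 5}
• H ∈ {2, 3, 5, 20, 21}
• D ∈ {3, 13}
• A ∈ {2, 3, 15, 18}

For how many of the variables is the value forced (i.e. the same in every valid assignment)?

The 2 variables B and F are confined to {2, 5}, which locks those values in; drop them from A, E, G, H.
E must be 18 (only option left). Strike 18 from A, C, G.
C's domain is down to {12}, so C = 12.
Determined: C=12, E=18. The other variables each still have more than one consistent value. That makes 2.

2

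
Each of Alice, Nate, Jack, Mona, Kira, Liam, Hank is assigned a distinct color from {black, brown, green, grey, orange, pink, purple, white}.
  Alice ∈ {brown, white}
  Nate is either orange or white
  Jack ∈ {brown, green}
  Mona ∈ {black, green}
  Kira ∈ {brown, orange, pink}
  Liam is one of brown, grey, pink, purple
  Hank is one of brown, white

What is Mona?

Alice and Hank share exactly the 2 values {brown, white}; by pigeonhole those values go to them, so strike brown, white from Nate, Jack, Kira, Liam.
That leaves Nate = orange. So Kira can't be orange.
Jack has just one choice, so Jack = green. So Mona can't be green.
So Mona = black.

black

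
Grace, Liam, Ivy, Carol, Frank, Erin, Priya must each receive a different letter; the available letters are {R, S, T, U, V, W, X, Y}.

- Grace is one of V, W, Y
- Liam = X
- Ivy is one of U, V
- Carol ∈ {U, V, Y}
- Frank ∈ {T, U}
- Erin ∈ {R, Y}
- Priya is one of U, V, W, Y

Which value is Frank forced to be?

Liam has just one choice, so Liam = X.
The 6 still-open variables together cover exactly {R, T, U, V, W, Y} — 6 values for 6 variables — and R appears only in Erin's list, so Erin = R.
The 5 still-open variables together cover exactly {T, U, V, W, Y} — 5 values for 5 variables — and T appears only in Frank's list, so Frank = T.

T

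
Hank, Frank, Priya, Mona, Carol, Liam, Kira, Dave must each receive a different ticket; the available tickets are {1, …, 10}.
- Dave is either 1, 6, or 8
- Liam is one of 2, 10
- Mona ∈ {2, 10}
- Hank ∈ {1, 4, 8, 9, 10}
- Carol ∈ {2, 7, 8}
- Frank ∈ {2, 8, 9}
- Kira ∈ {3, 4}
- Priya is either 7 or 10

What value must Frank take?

9

Mona and Liam share exactly the 2 values {2, 10}; by pigeonhole those values go to them, so strike 2, 10 from Hank, Frank, Priya, Carol.
That leaves Priya = 7. Eliminate 7 elsewhere: Carol.
That leaves Carol = 8. So Hank, Frank, Dave can't be 8.
So Frank = 9.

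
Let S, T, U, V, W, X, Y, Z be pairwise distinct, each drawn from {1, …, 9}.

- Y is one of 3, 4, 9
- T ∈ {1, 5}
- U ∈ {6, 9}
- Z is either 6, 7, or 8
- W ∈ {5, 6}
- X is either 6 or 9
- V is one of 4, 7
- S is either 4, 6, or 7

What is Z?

8

Among the 8 variables, 1 fits only T (and all 8 values in {1, 3, 4, 5, 6, 7, 8, 9} must be used), so T = 1.
The 7 still-open variables draw from only 7 values {3, 4, 5, 6, 7, 8, 9}, so each is used; only Y can be 3, hence Y = 3.
The 6 still-open variables together cover exactly {4, 5, 6, 7, 8, 9} — 6 values for 6 variables — and 5 appears only in W's list, so W = 5.
The 5 still-open variables together cover exactly {4, 6, 7, 8, 9} — 5 values for 5 variables — and 8 appears only in Z's list, so Z = 8.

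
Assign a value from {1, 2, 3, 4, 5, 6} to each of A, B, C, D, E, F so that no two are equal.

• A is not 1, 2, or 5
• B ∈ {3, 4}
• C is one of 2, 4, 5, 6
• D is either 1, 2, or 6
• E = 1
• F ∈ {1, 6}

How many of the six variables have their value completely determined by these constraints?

E must be 1 (only option left). So D, F can't be 1.
F has just one choice, so F = 6. Strike 6 from A, C, D.
That leaves D = 2. Remove 2 from C.
Among the 3 still-open variables, 5 fits only C (and all 3 values in {3, 4, 5} must be used), so C = 5.
Determined: C=5, D=2, E=1, F=6. The other variables each still have more than one consistent value. That makes 4.

4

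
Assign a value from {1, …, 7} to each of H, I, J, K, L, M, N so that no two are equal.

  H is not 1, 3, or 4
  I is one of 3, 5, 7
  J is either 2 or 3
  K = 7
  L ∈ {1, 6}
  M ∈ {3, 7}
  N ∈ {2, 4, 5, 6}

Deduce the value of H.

K has just one choice, so K = 7. Eliminate 7 elsewhere: H, I, M.
That leaves M = 3. Strike 3 from I, J.
I has just one choice, so I = 5. Remove 5 from H, N.
J must be 2 (only option left). Strike 2 from H, N.
So H = 6.

6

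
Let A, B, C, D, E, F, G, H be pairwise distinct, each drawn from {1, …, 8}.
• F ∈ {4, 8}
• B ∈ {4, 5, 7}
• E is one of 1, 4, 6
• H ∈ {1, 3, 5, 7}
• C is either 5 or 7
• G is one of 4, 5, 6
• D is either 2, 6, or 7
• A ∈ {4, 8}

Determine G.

6

The 8 variables together cover exactly {1, 2, 3, 4, 5, 6, 7, 8} — 8 values for 8 variables — and 2 appears only in D's list, so D = 2.
Among the 7 still-open variables, 3 fits only H (and all 7 values in {1, 3, 4, 5, 6, 7, 8} must be used), so H = 3.
Among the 6 still-open variables, 1 fits only E (and all 6 values in {1, 4, 5, 6, 7, 8} must be used), so E = 1.
The 5 still-open variables together cover exactly {4, 5, 6, 7, 8} — 5 values for 5 variables — and 6 appears only in G's list, so G = 6.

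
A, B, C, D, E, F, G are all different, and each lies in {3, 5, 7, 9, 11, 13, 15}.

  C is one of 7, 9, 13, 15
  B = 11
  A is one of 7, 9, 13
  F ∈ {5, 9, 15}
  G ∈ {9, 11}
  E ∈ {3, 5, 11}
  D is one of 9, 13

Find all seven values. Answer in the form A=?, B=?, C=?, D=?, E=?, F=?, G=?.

A=7, B=11, C=15, D=13, E=3, F=5, G=9

B must be 11 (only option left). Remove 11 from E, G.
G must be 9 (only option left). Eliminate 9 elsewhere: A, C, D, F.
That leaves D = 13. Strike 13 from A, C.
A has just one choice, so A = 7. Remove 7 from C.
That leaves C = 15. Strike 15 from F.
F must be 5 (only option left). Eliminate 5 elsewhere: E.
That leaves E = 3.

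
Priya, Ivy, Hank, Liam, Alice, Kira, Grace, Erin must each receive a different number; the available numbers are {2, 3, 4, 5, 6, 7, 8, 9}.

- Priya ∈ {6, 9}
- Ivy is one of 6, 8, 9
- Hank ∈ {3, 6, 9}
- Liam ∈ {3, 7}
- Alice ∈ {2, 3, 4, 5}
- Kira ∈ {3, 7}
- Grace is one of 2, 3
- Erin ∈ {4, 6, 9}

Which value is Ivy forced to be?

8

Among the 8 variables, 5 fits only Alice (and all 8 values in {2, 3, 4, 5, 6, 7, 8, 9} must be used), so Alice = 5.
The 7 still-open variables draw from only 7 values {2, 3, 4, 6, 7, 8, 9}, so each is used; only Grace can be 2, hence Grace = 2.
Among the 6 still-open variables, 4 fits only Erin (and all 6 values in {3, 4, 6, 7, 8, 9} must be used), so Erin = 4.
The 5 still-open variables draw from only 5 values {3, 6, 7, 8, 9}, so each is used; only Ivy can be 8, hence Ivy = 8.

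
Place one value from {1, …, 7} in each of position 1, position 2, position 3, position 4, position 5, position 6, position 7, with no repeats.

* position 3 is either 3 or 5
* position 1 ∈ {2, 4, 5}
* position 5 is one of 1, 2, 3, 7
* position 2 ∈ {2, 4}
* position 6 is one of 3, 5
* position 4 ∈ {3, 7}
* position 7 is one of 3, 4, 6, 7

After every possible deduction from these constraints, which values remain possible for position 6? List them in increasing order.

The 7 variables together cover exactly {1, 2, 3, 4, 5, 6, 7} — 7 values for 7 variables — and 1 appears only in position 5's list, so position 5 = 1.
The 6 still-open variables draw from only 6 values {2, 3, 4, 5, 6, 7}, so each is used; only position 7 can be 6, hence position 7 = 6.
The 5 still-open variables together cover exactly {2, 3, 4, 5, 7} — 5 values for 5 variables — and 7 appears only in position 4's list, so position 4 = 7.
position 3 and position 6 between them cover only {3, 5} — a naked pair. Remove those values from position 1.
No further eliminations apply; position 6 can still be any of 3, 5.

3, 5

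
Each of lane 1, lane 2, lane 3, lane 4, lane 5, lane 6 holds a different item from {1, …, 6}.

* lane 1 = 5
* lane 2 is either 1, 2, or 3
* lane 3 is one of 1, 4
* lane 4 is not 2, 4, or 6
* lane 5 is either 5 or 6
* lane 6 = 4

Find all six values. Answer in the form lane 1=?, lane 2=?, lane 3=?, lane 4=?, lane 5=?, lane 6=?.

lane 1's domain is down to {5}, so lane 1 = 5. Remove 5 from lane 4, lane 5.
That leaves lane 5 = 6.
That leaves lane 6 = 4. So lane 3 can't be 4.
lane 3's domain is down to {1}, so lane 3 = 1. Remove 1 from lane 2, lane 4.
lane 4's domain is down to {3}, so lane 4 = 3. Remove 3 from lane 2.
lane 2 has just one choice, so lane 2 = 2.

lane 1=5, lane 2=2, lane 3=1, lane 4=3, lane 5=6, lane 6=4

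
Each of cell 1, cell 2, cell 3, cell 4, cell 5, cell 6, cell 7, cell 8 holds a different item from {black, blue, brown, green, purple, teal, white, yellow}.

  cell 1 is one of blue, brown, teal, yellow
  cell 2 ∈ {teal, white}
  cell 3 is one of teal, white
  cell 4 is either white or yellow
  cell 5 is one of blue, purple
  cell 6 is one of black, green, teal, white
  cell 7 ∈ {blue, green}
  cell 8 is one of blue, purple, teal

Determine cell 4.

Among the 8 variables, black fits only cell 6 (and all 8 values in {black, blue, brown, green, purple, teal, white, yellow} must be used), so cell 6 = black.
The 7 still-open variables draw from only 7 values {blue, brown, green, purple, teal, white, yellow}, so each is used; only cell 1 can be brown, hence cell 1 = brown.
Among the 6 still-open variables, green fits only cell 7 (and all 6 values in {blue, green, purple, teal, white, yellow} must be used), so cell 7 = green.
Among the 5 still-open variables, yellow fits only cell 4 (and all 5 values in {blue, purple, teal, white, yellow} must be used), so cell 4 = yellow.

yellow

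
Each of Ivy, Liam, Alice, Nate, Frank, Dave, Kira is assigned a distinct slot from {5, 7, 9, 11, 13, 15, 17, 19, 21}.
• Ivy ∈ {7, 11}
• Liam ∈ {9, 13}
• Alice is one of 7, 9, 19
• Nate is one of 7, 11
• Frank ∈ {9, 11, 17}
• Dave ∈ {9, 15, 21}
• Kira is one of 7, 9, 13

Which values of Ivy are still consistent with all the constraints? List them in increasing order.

7, 11

The 2 variables Ivy and Nate are confined to {7, 11}, which locks those values in; drop them from Alice, Frank, Kira.
Liam and Kira between them cover only {9, 13} — a naked pair. Remove those values from Alice, Frank, Dave.
Alice's domain is down to {19}, so Alice = 19.
Frank has just one choice, so Frank = 17.
No further eliminations apply; Ivy can still be any of 7, 11.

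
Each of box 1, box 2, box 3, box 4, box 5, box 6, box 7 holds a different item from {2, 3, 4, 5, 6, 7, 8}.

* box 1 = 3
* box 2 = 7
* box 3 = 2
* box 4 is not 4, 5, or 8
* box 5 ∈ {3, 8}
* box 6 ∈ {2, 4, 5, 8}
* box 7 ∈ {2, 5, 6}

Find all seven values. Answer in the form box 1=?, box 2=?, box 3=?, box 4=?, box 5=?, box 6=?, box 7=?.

box 1 must be 3 (only option left). Remove 3 from box 4, box 5.
box 2's domain is down to {7}, so box 2 = 7. So box 4 can't be 7.
box 3 has just one choice, so box 3 = 2. Eliminate 2 elsewhere: box 4, box 6, box 7.
box 4 has just one choice, so box 4 = 6. Strike 6 from box 7.
box 5 must be 8 (only option left). Strike 8 from box 6.
box 7 has just one choice, so box 7 = 5. Strike 5 from box 6.
box 6's domain is down to {4}, so box 6 = 4.

box 1=3, box 2=7, box 3=2, box 4=6, box 5=8, box 6=4, box 7=5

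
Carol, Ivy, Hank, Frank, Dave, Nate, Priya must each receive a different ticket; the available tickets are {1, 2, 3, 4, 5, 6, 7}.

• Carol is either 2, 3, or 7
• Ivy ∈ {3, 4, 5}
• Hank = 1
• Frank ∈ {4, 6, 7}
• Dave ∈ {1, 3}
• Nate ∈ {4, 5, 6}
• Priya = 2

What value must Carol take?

Hank must be 1 (only option left). Strike 1 from Dave.
Dave has just one choice, so Dave = 3. Strike 3 from Carol, Ivy.
Priya has just one choice, so Priya = 2. Eliminate 2 elsewhere: Carol.
So Carol = 7.

7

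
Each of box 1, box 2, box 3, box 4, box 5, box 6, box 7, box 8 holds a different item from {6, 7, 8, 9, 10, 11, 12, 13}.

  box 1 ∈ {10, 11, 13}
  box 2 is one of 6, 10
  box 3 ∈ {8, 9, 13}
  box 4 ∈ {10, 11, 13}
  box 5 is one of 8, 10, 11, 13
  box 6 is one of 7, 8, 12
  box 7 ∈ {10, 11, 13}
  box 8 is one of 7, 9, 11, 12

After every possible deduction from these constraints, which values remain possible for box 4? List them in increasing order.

10, 11, 13

The 8 variables draw from only 8 values {6, 7, 8, 9, 10, 11, 12, 13}, so each is used; only box 2 can be 6, hence box 2 = 6.
The 3 variables box 1, box 4, box 7 are confined to {10, 11, 13}, which locks those values in; drop them from box 3, box 5, box 8.
That leaves box 5 = 8. Strike 8 from box 3, box 6.
box 3 has just one choice, so box 3 = 9. So box 8 can't be 9.
No further eliminations apply; box 4 can still be any of 10, 11, 13.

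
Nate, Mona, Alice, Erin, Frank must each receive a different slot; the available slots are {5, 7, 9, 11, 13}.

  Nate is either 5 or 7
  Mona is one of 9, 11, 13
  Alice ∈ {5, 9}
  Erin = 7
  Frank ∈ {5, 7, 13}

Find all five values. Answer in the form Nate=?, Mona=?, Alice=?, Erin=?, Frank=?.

Nate=5, Mona=11, Alice=9, Erin=7, Frank=13

Erin has just one choice, so Erin = 7. Eliminate 7 elsewhere: Nate, Frank.
That leaves Nate = 5. So Alice, Frank can't be 5.
Alice must be 9 (only option left). Remove 9 from Mona.
That leaves Frank = 13. Eliminate 13 elsewhere: Mona.
Mona's domain is down to {11}, so Mona = 11.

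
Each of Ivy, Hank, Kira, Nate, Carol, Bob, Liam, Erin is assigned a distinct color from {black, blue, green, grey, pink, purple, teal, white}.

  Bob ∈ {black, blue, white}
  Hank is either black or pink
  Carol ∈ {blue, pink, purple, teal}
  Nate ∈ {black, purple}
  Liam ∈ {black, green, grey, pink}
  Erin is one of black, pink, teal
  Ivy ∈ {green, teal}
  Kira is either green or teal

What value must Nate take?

purple

The 8 variables together cover exactly {black, blue, green, grey, pink, purple, teal, white} — 8 values for 8 variables — and grey appears only in Liam's list, so Liam = grey.
The 7 still-open variables together cover exactly {black, blue, green, pink, purple, teal, white} — 7 values for 7 variables — and white appears only in Bob's list, so Bob = white.
Among the 6 still-open variables, blue fits only Carol (and all 6 values in {black, blue, green, pink, purple, teal} must be used), so Carol = blue.
The 5 still-open variables draw from only 5 values {black, green, pink, purple, teal}, so each is used; only Nate can be purple, hence Nate = purple.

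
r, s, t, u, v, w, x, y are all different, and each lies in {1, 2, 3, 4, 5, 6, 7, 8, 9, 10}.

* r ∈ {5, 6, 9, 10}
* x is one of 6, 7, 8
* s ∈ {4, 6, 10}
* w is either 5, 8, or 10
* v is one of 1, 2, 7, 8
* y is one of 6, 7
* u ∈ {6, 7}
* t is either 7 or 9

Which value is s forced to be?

The 2 variables u and y are confined to {6, 7}, which locks those values in; drop them from r, s, t, v, x.
t has just one choice, so t = 9. Eliminate 9 elsewhere: r.
That leaves x = 8. Strike 8 from v, w.
r and w between them cover only {5, 10} — a naked pair. Remove those values from s.
So s = 4.

4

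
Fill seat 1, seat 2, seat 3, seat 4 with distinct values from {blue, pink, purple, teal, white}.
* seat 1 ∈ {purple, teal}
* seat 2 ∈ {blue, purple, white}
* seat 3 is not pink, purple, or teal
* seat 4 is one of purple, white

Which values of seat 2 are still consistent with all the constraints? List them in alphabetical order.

The 4 variables together cover exactly {blue, purple, teal, white} — 4 values for 4 variables — and teal appears only in seat 1's list, so seat 1 = teal.
No further eliminations apply; seat 2 can still be any of blue, purple, white.

blue, purple, white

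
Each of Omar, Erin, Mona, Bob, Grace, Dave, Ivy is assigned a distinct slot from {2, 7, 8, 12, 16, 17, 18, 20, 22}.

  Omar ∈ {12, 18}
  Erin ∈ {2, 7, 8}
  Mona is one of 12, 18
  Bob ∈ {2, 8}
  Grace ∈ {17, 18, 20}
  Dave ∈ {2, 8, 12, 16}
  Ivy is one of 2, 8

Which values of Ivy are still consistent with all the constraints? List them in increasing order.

2, 8

The 2 variables Omar and Mona are confined to {12, 18}, which locks those values in; drop them from Grace, Dave.
The 2 variables Bob and Ivy are confined to {2, 8}, which locks those values in; drop them from Erin, Dave.
Erin must be 7 (only option left).
That leaves Dave = 16.
No further eliminations apply; Ivy can still be any of 2, 8.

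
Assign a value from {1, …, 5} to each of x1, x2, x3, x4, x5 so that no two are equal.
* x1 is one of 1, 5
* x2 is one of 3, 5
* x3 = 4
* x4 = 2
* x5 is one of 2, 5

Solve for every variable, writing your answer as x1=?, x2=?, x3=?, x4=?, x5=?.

x3 has just one choice, so x3 = 4.
x4 must be 2 (only option left). So x5 can't be 2.
That leaves x5 = 5. Eliminate 5 elsewhere: x1, x2.
That leaves x1 = 1.
x2's domain is down to {3}, so x2 = 3.

x1=1, x2=3, x3=4, x4=2, x5=5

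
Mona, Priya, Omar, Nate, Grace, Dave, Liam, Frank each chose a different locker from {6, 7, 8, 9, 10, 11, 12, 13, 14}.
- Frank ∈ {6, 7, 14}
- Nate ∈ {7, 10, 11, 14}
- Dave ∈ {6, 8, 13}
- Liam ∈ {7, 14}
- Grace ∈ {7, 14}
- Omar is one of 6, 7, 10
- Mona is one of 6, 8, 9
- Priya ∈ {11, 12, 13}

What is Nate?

Grace and Liam share exactly the 2 values {7, 14}; by pigeonhole those values go to them, so strike 7, 14 from Omar, Nate, Frank.
Frank has just one choice, so Frank = 6. So Mona, Omar, Dave can't be 6.
Omar has just one choice, so Omar = 10. Strike 10 from Nate.
So Nate = 11.

11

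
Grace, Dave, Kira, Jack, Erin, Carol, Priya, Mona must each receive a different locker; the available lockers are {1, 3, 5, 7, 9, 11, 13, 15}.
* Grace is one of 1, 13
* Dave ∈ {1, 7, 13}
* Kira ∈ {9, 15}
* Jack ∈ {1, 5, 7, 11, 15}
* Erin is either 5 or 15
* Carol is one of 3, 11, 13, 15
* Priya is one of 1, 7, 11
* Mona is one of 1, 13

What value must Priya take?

The 8 variables together cover exactly {1, 3, 5, 7, 9, 11, 13, 15} — 8 values for 8 variables — and 3 appears only in Carol's list, so Carol = 3.
The 7 still-open variables draw from only 7 values {1, 5, 7, 9, 11, 13, 15}, so each is used; only Kira can be 9, hence Kira = 9.
Grace and Mona between them cover only {1, 13} — a naked pair. Remove those values from Dave, Jack, Priya.
Dave's domain is down to {7}, so Dave = 7. Eliminate 7 elsewhere: Jack, Priya.
So Priya = 11.

11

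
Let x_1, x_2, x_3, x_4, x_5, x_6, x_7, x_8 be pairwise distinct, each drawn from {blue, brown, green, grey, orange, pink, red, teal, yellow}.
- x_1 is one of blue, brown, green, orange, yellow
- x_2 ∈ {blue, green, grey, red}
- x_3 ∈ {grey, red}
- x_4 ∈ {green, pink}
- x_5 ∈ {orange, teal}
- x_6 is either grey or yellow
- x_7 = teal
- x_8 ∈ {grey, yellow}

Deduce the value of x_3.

x_7 has just one choice, so x_7 = teal. So x_5 can't be teal.
x_5's domain is down to {orange}, so x_5 = orange. Strike orange from x_1.
x_6 and x_8 between them cover only {grey, yellow} — a naked pair. Remove those values from x_1, x_2, x_3.
So x_3 = red.

red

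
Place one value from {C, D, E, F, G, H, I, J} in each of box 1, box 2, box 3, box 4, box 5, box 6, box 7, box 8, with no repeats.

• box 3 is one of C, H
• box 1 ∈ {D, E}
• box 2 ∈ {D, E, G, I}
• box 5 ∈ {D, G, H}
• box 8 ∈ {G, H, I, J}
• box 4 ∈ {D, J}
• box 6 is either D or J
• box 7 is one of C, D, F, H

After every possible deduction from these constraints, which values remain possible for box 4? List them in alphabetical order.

D, J

The 8 variables draw from only 8 values {C, D, E, F, G, H, I, J}, so each is used; only box 7 can be F, hence box 7 = F.
The 7 still-open variables together cover exactly {C, D, E, G, H, I, J} — 7 values for 7 variables — and C appears only in box 3's list, so box 3 = C.
box 4 and box 6 between them cover only {D, J} — a naked pair. Remove those values from box 1, box 2, box 5, box 8.
box 1 must be E (only option left). Remove E from box 2.
No further eliminations apply; box 4 can still be any of D, J.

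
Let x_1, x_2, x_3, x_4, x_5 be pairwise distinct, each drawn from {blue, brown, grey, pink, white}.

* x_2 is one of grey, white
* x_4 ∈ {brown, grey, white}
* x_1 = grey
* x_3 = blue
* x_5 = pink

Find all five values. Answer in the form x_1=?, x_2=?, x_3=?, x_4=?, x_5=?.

x_1=grey, x_2=white, x_3=blue, x_4=brown, x_5=pink

x_1 has just one choice, so x_1 = grey. Remove grey from x_2, x_4.
x_2 must be white (only option left). Remove white from x_4.
x_3 must be blue (only option left).
x_4's domain is down to {brown}, so x_4 = brown.
That leaves x_5 = pink.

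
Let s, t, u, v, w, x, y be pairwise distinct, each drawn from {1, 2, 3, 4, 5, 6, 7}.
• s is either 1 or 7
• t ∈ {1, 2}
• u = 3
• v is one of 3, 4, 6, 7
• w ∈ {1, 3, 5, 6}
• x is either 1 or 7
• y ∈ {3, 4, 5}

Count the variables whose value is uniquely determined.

u's domain is down to {3}, so u = 3. So v, w, y can't be 3.
The 6 still-open variables draw from only 6 values {1, 2, 4, 5, 6, 7}, so each is used; only t can be 2, hence t = 2.
The 2 variables s and x are confined to {1, 7}, which locks those values in; drop them from v, w.
Determined: t=2, u=3. The other variables each still have more than one consistent value. That makes 2.

2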